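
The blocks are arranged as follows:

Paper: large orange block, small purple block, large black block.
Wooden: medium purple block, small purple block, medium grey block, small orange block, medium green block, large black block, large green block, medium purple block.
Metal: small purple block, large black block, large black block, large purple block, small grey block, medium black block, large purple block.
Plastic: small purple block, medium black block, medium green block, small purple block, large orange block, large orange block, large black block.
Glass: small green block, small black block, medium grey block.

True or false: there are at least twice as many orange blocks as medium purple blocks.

True

orange blocks: 4.
medium purple blocks: 2.
The claim requires 4 ≥ 2 × 2 = 4, which holds.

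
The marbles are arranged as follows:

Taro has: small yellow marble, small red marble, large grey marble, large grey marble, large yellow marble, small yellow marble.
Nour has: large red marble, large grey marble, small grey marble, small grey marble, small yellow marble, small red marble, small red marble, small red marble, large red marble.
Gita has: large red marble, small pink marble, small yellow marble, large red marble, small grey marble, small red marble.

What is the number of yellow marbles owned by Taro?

3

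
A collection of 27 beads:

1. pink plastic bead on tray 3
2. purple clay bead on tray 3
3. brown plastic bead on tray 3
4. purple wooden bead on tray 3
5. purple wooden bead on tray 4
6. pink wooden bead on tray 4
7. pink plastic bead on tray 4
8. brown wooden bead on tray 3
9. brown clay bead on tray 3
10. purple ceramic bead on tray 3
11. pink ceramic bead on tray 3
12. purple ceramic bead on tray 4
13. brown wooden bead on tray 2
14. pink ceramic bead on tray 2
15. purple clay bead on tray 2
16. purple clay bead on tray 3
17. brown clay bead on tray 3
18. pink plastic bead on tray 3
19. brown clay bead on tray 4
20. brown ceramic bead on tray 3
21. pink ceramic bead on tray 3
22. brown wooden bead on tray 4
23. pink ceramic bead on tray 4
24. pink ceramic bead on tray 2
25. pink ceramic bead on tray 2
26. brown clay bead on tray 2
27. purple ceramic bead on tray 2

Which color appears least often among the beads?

purple

Counts by color: pink 10, brown 9, purple 8.
The minimum is 8, held uniquely by purple.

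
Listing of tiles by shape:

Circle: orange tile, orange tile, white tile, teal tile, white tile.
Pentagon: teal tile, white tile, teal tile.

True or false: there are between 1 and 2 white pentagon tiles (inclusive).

True

white pentagon tiles: 1.
The claim requires 1 ≤ 1 ≤ 2, which holds.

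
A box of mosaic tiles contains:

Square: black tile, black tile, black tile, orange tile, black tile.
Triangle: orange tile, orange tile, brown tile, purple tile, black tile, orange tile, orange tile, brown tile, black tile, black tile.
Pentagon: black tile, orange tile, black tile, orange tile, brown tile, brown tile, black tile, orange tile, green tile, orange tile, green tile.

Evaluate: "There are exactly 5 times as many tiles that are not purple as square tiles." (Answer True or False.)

True

|tiles that are not purple| = 25.
|square tiles| = 5.
The claim requires 25 = 5 × 5 = 25, which holds.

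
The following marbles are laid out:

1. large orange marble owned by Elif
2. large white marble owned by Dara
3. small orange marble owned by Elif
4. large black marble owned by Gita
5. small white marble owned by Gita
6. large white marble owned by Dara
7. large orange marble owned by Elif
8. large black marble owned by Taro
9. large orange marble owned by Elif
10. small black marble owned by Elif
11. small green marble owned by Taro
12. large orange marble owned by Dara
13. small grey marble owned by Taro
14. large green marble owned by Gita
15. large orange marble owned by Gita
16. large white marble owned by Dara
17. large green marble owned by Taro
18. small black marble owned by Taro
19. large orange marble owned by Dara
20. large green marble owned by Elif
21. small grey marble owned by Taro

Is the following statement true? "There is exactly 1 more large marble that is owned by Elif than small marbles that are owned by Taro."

False

Count of large marbles owned by Elif: 4.
Count of small marbles owned by Taro: 4.
The claim requires 4 − 4 (= 0) to equal 1, which does not hold.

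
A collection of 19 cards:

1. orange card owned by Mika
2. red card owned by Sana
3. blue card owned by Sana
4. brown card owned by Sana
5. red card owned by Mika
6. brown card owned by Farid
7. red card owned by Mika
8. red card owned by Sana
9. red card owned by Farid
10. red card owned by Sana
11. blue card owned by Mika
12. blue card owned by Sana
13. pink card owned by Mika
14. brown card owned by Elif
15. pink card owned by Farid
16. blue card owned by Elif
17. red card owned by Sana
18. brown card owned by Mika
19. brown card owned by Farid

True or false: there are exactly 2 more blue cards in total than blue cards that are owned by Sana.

|blue cards| = 4.
|blue cards owned by Sana| = 2.
The claim requires 4 − 2 (= 2) to equal 2, which holds.

True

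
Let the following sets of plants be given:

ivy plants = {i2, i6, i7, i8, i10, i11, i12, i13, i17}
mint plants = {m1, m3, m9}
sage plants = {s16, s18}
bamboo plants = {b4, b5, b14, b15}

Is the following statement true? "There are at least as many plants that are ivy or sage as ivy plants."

plants that are ivy or sage: 11.
ivy plants: 9.
The claim requires 11 ≥ 9, which holds.

True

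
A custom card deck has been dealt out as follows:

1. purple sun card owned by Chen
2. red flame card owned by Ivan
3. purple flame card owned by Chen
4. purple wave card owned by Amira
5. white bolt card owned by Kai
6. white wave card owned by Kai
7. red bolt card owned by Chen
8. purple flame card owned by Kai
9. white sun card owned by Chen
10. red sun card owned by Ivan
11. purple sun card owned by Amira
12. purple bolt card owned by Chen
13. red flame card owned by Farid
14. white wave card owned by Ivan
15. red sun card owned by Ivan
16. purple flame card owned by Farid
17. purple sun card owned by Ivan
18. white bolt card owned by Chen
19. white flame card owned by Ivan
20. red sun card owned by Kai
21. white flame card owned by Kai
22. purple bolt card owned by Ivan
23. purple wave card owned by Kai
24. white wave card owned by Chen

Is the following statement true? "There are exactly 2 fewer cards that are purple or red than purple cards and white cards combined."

There are 16 cards that are purple or red.
purple cards: 10; white cards: 8; combined: 10 + 8 = 18.
The claim requires 18 − 16 (= 2) to equal 2, which holds.

True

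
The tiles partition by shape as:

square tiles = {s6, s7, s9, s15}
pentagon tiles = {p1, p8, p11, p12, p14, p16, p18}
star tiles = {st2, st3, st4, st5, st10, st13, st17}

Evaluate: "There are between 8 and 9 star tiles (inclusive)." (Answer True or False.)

False

|star tiles| = 7.
The claim requires 8 ≤ 7 ≤ 9, which does not hold.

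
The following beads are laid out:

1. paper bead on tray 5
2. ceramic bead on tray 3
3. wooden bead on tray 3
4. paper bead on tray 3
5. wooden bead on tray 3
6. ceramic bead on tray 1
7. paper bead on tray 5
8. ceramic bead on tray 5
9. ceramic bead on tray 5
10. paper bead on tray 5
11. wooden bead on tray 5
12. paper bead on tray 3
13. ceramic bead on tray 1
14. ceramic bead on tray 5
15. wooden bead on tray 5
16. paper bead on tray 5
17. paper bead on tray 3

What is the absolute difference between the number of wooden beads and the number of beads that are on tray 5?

wooden beads: 4. beads on tray 5: 9.
|4 − 9| = 9 − 4 = 5.

5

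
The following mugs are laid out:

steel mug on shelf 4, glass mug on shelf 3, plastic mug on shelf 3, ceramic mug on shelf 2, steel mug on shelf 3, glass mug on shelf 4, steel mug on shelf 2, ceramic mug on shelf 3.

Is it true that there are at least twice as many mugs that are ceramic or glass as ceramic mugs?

mugs that are ceramic or glass: 4.
ceramic mugs: 2.
The claim requires 4 ≥ 2 × 2 = 4, which holds.

True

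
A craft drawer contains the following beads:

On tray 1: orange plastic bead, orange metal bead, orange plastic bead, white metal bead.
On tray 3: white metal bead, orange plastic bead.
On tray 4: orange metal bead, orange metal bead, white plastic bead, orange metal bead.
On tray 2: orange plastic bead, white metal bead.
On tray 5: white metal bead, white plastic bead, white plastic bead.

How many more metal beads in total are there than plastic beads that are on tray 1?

metal beads: 8.
plastic beads on tray 1: 2.
8 − 2 = 6.

6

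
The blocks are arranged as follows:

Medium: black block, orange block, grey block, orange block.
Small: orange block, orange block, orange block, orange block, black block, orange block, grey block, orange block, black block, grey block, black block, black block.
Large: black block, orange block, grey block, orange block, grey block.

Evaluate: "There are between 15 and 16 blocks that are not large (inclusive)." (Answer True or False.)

blocks that are not large: 16.
The claim requires 15 ≤ 16 ≤ 16, which holds.

True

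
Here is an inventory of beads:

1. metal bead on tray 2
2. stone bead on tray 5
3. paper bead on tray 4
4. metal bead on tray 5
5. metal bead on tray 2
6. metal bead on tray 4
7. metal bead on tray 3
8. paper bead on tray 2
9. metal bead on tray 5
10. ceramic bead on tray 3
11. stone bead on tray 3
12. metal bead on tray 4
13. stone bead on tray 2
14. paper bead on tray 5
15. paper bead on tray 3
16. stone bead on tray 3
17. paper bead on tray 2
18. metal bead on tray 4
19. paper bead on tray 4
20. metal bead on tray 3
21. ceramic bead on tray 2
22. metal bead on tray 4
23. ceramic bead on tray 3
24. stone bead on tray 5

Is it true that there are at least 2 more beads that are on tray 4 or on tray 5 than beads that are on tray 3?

True

There are 11 beads on tray 4 or on tray 5.
There are 7 beads on tray 3.
The claim requires 11 − 7 = 4 ≥ 2, which holds.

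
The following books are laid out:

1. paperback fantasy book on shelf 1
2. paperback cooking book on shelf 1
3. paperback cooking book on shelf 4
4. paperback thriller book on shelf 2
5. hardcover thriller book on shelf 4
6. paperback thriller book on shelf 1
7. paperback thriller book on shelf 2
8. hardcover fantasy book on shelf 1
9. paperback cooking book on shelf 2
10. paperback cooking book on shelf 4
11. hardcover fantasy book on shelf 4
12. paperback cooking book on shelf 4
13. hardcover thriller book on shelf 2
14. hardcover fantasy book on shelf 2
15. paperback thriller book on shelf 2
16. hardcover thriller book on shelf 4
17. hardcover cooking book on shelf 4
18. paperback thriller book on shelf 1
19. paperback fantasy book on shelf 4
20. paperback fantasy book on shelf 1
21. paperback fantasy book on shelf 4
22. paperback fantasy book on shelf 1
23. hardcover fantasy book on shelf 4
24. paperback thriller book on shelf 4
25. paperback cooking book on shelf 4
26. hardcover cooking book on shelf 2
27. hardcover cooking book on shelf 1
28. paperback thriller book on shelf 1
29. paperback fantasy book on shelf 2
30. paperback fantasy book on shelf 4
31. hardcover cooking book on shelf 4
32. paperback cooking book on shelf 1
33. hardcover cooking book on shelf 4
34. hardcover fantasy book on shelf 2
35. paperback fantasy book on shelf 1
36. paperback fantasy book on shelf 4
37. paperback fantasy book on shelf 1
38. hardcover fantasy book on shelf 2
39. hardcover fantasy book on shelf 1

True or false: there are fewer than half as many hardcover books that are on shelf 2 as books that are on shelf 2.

False

There are 5 hardcover books on shelf 2.
There are 10 books on shelf 2.
The claim requires 2 × 5 = 10 < 10, which does not hold.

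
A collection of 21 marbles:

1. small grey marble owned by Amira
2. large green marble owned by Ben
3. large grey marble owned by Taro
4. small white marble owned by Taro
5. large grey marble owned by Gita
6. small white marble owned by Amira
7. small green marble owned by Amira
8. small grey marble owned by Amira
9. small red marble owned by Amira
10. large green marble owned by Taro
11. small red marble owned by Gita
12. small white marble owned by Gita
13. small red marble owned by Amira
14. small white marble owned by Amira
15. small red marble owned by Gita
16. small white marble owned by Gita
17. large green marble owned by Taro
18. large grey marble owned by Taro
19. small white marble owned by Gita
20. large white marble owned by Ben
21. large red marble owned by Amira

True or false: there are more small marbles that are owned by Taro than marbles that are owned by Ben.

|small marbles owned by Taro| = 1.
|marbles owned by Ben| = 2.
The claim requires 1 > 2, which does not hold.

False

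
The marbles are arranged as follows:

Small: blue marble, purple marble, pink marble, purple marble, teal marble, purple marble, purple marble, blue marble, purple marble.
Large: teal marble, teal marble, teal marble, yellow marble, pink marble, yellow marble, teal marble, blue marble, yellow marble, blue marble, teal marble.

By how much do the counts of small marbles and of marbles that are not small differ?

small marbles: 9. marbles that are not small: 11.
|9 − 11| = 11 − 9 = 2.

2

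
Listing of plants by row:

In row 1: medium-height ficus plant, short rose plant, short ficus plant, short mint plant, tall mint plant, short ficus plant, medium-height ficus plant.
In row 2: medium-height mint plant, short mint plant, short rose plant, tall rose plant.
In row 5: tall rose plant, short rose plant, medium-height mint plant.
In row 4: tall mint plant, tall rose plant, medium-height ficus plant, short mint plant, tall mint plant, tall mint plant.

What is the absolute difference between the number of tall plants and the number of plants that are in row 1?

0

tall plants: 7. plants in row 1: 7.
|7 − 7| = 7 − 7 = 0.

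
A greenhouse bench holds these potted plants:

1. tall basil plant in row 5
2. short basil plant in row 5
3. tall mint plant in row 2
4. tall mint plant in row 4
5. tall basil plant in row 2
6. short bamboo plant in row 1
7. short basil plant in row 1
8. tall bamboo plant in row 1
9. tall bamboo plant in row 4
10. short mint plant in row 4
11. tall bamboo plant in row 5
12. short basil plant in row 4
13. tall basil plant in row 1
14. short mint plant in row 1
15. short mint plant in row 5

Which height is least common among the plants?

short

Counts by height: tall 8, short 7.
The minimum is 7, held uniquely by short.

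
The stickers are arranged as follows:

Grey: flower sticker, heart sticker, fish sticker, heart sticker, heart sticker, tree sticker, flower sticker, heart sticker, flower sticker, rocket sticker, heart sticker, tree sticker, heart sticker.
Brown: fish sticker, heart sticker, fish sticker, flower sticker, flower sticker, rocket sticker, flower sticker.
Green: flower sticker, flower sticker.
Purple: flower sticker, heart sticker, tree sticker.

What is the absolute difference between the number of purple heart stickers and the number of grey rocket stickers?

purple heart stickers: 1. grey rocket stickers: 1.
|1 − 1| = 1 − 1 = 0.

0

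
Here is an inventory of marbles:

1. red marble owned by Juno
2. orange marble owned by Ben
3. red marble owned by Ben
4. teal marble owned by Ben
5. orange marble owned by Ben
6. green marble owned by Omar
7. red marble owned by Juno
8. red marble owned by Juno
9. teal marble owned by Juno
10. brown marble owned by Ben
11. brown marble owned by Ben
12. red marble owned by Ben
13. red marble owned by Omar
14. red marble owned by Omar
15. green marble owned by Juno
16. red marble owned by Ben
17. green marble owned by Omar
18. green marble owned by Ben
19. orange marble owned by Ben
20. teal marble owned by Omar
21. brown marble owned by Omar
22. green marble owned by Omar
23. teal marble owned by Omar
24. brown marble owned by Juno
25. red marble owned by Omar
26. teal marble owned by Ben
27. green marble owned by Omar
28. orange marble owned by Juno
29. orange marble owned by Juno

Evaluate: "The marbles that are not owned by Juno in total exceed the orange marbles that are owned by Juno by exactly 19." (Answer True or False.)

True

|marbles that are not owned by Juno| = 21.
|orange marbles owned by Juno| = 2.
The claim requires 21 − 2 (= 19) to equal 19, which holds.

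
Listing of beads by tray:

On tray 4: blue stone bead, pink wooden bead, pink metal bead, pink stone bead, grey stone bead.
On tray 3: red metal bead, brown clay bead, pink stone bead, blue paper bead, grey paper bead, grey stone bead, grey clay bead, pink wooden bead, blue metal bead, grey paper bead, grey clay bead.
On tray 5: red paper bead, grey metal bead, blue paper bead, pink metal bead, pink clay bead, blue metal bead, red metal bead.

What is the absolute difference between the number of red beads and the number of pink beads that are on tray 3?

red beads: 3. pink beads on tray 3: 2.
|3 − 2| = 3 − 2 = 1.

1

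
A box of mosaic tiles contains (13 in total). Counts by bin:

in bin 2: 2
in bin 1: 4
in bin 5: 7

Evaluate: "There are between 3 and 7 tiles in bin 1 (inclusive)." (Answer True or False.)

True

There are 4 tiles in bin 1.
The claim requires 3 ≤ 4 ≤ 7, which holds.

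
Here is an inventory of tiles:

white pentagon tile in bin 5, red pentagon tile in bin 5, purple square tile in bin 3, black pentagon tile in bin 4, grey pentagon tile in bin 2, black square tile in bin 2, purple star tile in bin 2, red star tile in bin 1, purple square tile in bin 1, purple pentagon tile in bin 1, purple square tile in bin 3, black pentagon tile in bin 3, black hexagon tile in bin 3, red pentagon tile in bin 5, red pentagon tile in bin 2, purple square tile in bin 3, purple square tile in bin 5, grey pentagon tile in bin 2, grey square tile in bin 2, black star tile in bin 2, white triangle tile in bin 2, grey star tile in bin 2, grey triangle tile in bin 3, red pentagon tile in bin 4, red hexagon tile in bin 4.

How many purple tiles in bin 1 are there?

2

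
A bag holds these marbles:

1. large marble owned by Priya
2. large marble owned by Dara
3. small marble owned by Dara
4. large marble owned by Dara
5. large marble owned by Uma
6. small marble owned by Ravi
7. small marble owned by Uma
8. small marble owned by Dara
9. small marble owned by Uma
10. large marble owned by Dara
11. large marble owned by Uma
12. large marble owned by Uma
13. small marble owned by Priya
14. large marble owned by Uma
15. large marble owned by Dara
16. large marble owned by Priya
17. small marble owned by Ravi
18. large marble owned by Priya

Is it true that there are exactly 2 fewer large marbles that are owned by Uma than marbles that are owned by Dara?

Count of large marbles owned by Uma: 4.
Count of marbles owned by Dara: 6.
The claim requires 6 − 4 (= 2) to equal 2, which holds.

True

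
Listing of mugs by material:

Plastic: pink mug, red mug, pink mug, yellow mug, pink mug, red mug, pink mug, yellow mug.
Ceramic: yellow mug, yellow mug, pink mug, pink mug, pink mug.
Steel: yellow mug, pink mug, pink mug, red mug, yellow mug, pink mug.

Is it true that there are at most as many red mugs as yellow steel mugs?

False

red mugs: 3.
yellow steel mugs: 2.
The claim requires 3 ≤ 2, which does not hold.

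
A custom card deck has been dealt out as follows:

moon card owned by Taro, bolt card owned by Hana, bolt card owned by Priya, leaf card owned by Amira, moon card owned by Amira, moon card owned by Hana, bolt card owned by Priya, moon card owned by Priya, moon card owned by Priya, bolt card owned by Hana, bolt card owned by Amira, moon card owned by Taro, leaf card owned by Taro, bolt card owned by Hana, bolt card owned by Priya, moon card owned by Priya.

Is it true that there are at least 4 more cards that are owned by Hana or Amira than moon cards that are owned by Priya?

True

cards owned by Hana or Amira: 7.
moon cards owned by Priya: 3.
The claim requires 7 − 3 = 4 ≥ 4, which holds.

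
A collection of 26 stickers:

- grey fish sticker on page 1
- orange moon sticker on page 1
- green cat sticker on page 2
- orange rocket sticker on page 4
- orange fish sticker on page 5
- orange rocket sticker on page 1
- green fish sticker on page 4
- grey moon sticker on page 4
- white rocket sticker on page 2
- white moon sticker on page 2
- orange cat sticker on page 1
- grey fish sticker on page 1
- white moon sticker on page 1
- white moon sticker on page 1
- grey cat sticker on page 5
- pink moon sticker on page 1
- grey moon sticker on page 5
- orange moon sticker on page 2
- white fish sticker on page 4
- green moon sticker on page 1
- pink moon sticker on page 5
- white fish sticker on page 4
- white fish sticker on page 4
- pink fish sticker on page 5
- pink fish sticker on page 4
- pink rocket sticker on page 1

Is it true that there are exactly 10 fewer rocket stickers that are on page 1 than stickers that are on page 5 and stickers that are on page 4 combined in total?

True

|rocket stickers on page 1| = 2.
stickers on page 5: 5; stickers on page 4: 7; combined: 5 + 7 = 12.
The claim requires 12 − 2 (= 10) to equal 10, which holds.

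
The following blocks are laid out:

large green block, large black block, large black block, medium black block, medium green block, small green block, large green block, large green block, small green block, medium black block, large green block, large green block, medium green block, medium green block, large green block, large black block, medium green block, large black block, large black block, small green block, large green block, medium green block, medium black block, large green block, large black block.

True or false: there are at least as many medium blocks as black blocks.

False

There are 8 medium blocks.
There are 9 black blocks.
The claim requires 8 ≥ 9, which does not hold.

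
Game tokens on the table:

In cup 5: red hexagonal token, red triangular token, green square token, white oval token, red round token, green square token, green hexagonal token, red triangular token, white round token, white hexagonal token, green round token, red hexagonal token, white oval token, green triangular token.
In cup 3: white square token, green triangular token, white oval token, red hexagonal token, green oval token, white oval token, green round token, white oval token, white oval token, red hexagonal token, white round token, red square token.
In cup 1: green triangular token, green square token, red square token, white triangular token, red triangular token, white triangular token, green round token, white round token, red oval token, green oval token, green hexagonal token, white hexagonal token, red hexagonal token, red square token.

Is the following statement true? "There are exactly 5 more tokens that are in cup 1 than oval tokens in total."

True

tokens in cup 1: 14.
oval tokens: 9.
The claim requires 14 − 9 (= 5) to equal 5, which holds.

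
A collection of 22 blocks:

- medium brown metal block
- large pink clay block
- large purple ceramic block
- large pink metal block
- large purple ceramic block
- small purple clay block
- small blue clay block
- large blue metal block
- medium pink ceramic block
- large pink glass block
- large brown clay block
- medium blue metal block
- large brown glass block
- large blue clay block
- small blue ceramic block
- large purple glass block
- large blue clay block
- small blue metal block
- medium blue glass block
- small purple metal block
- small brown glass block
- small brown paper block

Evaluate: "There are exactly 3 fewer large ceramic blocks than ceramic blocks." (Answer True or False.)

False

There are 2 large ceramic blocks.
There are 4 ceramic blocks.
The claim requires 4 − 2 (= 2) to equal 3, which does not hold.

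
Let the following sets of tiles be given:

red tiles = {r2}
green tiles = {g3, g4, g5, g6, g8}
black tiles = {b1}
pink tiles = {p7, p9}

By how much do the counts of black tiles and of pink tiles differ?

black tiles: 1. pink tiles: 2.
|1 − 2| = 2 − 1 = 1.

1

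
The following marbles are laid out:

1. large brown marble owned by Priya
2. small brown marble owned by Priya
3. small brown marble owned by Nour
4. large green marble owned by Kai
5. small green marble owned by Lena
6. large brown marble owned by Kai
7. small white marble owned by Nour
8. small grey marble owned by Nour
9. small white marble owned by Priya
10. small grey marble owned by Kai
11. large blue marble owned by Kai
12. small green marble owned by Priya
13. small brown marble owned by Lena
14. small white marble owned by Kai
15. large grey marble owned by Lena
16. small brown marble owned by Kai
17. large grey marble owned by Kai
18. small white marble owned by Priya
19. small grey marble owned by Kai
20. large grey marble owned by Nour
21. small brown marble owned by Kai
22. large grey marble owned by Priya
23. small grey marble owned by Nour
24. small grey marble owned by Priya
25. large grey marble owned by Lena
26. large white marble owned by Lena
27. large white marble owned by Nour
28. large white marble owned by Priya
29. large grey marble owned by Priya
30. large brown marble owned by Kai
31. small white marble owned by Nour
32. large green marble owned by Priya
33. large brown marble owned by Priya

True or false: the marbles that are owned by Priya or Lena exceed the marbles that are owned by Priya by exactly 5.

|marbles owned by Priya or Lena| = 16.
|marbles owned by Priya| = 11.
The claim requires 16 − 11 (= 5) to equal 5, which holds.

True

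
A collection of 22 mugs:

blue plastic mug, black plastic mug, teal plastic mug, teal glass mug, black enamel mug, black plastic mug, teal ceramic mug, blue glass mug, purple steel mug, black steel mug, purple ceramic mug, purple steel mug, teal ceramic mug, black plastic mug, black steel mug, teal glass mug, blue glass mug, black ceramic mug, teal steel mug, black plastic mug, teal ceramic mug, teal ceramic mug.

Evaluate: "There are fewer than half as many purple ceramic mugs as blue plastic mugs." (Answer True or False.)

|purple ceramic mugs| = 1.
|blue plastic mugs| = 1.
The claim requires 2 × 1 = 2 < 1, which does not hold.

False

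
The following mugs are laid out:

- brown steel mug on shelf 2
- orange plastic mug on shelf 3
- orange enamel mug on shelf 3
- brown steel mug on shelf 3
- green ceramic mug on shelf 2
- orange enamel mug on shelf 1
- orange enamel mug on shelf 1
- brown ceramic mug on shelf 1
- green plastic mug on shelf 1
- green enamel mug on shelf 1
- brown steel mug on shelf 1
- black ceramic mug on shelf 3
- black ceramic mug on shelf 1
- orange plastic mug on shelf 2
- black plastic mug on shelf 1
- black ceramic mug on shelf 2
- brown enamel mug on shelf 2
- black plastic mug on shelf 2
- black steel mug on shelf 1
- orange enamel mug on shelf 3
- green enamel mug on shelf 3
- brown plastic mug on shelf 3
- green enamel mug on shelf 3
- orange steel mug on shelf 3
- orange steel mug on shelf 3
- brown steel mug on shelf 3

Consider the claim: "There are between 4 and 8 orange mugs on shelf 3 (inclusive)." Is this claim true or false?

True

There are 5 orange mugs on shelf 3.
The claim requires 4 ≤ 5 ≤ 8, which holds.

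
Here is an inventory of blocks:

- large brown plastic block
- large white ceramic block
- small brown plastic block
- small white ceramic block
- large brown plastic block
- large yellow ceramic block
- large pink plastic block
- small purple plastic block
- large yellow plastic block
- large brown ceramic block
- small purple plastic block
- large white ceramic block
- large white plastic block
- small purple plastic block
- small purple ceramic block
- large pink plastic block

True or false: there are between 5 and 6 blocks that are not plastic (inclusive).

blocks that are not plastic: 6.
The claim requires 5 ≤ 6 ≤ 6, which holds.

True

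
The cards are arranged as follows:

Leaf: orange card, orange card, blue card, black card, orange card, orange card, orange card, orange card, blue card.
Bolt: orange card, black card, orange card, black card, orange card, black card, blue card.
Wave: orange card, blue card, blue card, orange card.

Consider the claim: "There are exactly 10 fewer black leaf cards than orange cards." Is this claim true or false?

There is 1 black leaf card.
There are 11 orange cards.
The claim requires 11 − 1 (= 10) to equal 10, which holds.

True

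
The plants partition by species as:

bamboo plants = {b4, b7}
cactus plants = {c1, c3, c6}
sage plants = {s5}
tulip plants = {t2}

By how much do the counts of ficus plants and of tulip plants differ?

ficus plants: 0. tulip plants: 1.
|0 − 1| = 1 − 0 = 1.

1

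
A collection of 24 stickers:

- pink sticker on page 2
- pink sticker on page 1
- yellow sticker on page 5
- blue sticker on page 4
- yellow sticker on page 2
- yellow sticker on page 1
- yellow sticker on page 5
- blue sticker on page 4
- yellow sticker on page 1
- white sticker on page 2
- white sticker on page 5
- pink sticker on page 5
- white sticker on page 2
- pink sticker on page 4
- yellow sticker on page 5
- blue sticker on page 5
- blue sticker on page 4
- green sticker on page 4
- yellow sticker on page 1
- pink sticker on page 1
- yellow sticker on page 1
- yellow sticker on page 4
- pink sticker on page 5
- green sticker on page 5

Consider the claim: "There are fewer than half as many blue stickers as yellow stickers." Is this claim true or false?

There are 4 blue stickers.
There are 9 yellow stickers.
The claim requires 2 × 4 = 8 < 9, which holds.

True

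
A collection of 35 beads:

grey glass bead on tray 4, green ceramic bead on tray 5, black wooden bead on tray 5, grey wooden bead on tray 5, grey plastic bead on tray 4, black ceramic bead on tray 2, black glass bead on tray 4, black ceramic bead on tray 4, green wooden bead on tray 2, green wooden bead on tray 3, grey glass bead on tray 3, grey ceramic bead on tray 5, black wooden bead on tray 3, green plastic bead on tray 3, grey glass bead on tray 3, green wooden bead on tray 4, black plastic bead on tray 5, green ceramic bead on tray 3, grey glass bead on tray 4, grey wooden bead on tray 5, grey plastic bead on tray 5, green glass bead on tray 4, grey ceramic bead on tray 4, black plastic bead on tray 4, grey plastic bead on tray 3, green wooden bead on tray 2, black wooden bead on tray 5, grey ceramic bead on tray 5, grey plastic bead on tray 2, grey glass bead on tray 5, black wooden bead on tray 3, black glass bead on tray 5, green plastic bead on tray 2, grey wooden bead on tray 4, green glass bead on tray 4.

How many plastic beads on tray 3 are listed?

2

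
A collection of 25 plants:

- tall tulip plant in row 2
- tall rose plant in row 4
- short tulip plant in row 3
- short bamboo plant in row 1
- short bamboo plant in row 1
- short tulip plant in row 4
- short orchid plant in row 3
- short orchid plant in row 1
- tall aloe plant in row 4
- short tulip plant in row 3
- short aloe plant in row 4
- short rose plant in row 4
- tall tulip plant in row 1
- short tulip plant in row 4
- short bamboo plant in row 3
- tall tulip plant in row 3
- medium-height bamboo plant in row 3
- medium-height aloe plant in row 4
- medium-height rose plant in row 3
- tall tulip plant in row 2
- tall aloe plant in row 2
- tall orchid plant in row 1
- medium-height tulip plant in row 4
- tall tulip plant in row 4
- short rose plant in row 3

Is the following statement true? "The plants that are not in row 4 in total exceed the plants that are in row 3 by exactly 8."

True

plants that are not in row 4: 16.
plants in row 3: 8.
The claim requires 16 − 8 (= 8) to equal 8, which holds.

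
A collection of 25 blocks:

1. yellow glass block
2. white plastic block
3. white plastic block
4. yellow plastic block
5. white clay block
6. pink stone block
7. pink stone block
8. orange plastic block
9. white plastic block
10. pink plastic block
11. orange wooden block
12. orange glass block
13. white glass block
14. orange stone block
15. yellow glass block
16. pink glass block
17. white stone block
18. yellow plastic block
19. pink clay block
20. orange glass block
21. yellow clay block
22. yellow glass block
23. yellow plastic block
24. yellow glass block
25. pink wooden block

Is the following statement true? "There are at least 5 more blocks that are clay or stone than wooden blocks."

True

blocks that are clay or stone: 7.
wooden blocks: 2.
The claim requires 7 − 2 = 5 ≥ 5, which holds.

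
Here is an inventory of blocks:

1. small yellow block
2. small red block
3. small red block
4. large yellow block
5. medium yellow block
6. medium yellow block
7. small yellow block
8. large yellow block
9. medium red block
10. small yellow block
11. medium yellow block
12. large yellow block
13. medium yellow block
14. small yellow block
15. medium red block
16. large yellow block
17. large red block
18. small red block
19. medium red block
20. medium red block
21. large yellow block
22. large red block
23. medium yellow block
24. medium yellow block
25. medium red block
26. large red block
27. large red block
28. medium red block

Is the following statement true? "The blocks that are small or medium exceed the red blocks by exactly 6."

There are 19 blocks that are small or medium.
There are 13 red blocks.
The claim requires 19 − 13 (= 6) to equal 6, which holds.

True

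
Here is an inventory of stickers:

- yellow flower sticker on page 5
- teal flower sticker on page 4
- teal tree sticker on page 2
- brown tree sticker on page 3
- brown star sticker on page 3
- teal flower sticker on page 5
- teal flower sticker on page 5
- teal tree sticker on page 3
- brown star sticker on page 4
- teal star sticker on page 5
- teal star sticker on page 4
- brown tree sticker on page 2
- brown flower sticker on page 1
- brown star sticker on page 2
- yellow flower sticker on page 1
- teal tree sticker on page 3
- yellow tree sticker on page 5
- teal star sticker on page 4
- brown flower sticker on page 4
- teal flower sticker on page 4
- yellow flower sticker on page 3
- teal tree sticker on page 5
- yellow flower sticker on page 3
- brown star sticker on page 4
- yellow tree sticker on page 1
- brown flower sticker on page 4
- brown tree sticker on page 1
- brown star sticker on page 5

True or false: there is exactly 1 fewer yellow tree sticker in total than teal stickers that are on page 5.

False

|yellow tree stickers| = 2.
|teal stickers on page 5| = 4.
The claim requires 4 − 2 (= 2) to equal 1, which does not hold.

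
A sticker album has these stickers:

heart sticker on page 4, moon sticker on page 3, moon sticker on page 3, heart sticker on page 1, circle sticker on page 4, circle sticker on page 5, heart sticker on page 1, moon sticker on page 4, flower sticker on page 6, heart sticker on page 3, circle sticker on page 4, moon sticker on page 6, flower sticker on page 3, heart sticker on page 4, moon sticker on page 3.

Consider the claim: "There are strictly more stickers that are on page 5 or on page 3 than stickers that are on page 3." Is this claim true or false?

True

|stickers on page 5 or on page 3| = 6.
|stickers on page 3| = 5.
The claim requires 6 > 5, which holds.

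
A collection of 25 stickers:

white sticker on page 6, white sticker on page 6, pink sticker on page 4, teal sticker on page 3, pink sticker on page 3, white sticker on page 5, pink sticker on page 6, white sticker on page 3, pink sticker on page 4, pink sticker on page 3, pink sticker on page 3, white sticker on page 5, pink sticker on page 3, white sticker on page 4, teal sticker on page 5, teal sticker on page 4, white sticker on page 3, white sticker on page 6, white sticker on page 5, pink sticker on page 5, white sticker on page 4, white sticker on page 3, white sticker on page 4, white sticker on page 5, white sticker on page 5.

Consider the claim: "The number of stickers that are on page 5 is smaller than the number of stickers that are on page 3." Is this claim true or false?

True

|stickers on page 5| = 7.
|stickers on page 3| = 8.
The claim requires 7 < 8, which holds.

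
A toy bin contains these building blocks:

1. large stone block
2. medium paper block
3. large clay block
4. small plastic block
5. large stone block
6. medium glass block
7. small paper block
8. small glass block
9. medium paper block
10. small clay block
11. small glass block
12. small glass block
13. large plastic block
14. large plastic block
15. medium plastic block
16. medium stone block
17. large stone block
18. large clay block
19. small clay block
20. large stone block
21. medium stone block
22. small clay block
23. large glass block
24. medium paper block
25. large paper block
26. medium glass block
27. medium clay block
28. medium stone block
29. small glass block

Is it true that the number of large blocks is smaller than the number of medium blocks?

False

large blocks: 10.
medium blocks: 10.
The claim requires 10 < 10, which does not hold.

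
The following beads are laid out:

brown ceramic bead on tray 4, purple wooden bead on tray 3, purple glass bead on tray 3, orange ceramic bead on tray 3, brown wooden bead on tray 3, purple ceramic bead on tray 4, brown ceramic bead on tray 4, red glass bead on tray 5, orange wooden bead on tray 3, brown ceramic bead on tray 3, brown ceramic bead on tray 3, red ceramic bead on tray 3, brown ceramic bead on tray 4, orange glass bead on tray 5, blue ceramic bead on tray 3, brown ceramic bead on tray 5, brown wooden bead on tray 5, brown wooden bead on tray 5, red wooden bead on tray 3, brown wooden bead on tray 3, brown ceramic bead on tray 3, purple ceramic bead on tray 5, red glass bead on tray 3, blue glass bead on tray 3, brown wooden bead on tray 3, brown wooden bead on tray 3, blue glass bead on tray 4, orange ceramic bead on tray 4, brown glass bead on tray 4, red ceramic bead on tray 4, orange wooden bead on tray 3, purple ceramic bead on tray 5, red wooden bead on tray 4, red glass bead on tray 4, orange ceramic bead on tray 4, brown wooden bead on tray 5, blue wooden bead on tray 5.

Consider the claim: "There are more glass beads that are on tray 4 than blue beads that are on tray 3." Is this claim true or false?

|glass beads on tray 4| = 3.
|blue beads on tray 3| = 2.
The claim requires 3 > 2, which holds.

True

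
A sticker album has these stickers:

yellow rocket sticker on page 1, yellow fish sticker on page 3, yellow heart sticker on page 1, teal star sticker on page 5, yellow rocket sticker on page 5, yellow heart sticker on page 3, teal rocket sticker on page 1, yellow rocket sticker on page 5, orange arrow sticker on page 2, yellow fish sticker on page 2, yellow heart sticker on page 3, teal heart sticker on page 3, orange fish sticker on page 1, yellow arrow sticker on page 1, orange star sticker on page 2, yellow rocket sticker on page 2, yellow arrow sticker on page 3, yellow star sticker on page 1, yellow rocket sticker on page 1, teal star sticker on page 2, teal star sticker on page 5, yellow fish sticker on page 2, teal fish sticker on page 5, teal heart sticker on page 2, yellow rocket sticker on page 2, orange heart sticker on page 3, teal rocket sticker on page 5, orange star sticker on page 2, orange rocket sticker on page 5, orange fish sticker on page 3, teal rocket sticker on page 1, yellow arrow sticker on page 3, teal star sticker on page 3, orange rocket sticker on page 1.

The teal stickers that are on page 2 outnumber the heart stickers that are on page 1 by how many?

1

teal stickers on page 2: 2.
heart stickers on page 1: 1.
2 − 1 = 1.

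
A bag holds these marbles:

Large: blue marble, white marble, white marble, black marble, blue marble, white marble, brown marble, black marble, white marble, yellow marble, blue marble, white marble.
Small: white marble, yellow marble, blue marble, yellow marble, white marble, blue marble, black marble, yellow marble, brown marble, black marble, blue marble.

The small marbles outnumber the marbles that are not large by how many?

0

small marbles: 11.
marbles that are not large: 11.
11 − 11 = 0.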